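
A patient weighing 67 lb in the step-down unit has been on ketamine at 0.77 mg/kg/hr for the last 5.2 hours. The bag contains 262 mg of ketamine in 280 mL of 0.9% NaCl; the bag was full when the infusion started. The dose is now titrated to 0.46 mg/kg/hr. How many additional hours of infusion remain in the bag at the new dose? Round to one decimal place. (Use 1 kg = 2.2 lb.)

10.0 hours

Initial rate:
Weight = 67 lb ÷ 2.2 lb/kg = 30.45455 kg
Dose = 0.77 mg/kg/hr × 30.45455 kg = 23.45 mg/hr
Concentration = 262 mg ÷ 280 mL = 0.9357143 mg/mL
Rate = 23.45 mg/hr ÷ 0.9357143 mg/mL = 25.06107 mL/hr
Volume infused so far = 25.06107 mL/hr × 5.2 hr = 130.3176 mL
Volume remaining = 280 − 130.3176 = 149.6824 mL
New rate:
Dose = 0.46 mg/kg/hr × 30.45455 kg = 14.00909 mg/hr
Rate = 14.00909 mg/hr ÷ 0.9357143 mg/mL = 14.97155 mL/hr
Time remaining = 149.6824 mL ÷ 14.97155 mL/hr = 9.997794 hr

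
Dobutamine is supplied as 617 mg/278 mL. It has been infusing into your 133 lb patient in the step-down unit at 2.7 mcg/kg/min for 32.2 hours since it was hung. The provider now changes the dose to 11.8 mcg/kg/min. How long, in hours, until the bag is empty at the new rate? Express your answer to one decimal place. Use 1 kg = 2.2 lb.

7.0 hours

Initial rate:
Weight = 133 lb ÷ 2.2 lb/kg = 60.45455 kg
Dose = 2.7 mcg/kg/min × 60.45455 kg = 163.2273 mcg/min
163.2273 mcg/min × 60 min/hr = 9793.636 mcg/hr
Concentration = 617 mg ÷ 278 mL = 2.219424 mg/mL = 2219.424 mcg/mL
Rate = 9793.636 mcg/hr ÷ 2219.424 mcg/mL = 4.412692 mL/hr
Volume infused so far = 4.412692 mL/hr × 32.2 hr = 142.0887 mL
Volume remaining = 278 − 142.0887 = 135.9113 mL
New rate:
Dose = 11.8 mcg/kg/min × 60.45455 kg = 713.3636 mcg/min
713.3636 mcg/min × 60 min/hr = 42801.82 mcg/hr
Rate = 42801.82 mcg/hr ÷ 2219.424 mcg/mL = 19.2851 mL/hr
Time remaining = 135.9113 mL ÷ 19.2851 mL/hr = 7.047479 hr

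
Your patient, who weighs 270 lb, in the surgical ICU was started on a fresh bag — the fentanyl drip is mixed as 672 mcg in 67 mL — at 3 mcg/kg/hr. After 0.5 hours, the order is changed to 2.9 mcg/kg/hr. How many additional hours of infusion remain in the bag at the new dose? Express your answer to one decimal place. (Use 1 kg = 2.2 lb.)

Initial rate:
Weight = 270 lb ÷ 2.2 lb/kg = 122.7273 kg
Dose = 3 mcg/kg/hr × 122.7273 kg = 368.1818 mcg/hr
Concentration = 672 mcg ÷ 67 mL = 10.02985 mcg/mL
Rate = 368.1818 mcg/hr ÷ 10.02985 mcg/mL = 36.7086 mL/hr
Volume infused so far = 36.7086 mL/hr × 0.5 hr = 18.3543 mL
Volume remaining = 67 − 18.3543 = 48.6457 mL
New rate:
Dose = 2.9 mcg/kg/hr × 122.7273 kg = 355.9091 mcg/hr
Rate = 355.9091 mcg/hr ÷ 10.02985 mcg/mL = 35.48498 mL/hr
Time remaining = 48.6457 mL ÷ 35.48498 mL/hr = 1.370881 hr

1.4 hours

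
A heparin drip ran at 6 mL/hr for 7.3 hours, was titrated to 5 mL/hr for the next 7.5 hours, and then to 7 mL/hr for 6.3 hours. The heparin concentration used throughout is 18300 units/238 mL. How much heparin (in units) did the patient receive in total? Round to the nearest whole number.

9642 units

Concentration = 18300 units ÷ 238 mL = 76.89076 units/mL
Stage 1: 6 mL/hr × 7.3 hr = 43.8 mL → 43.8 mL × 76.89076 units/mL = 3367.815 units
Stage 2: 5 mL/hr × 7.5 hr = 37.5 mL → 37.5 mL × 76.89076 units/mL = 2883.403 units
Stage 3: 7 mL/hr × 6.3 hr = 44.1 mL → 44.1 mL × 76.89076 units/mL = 3390.882 units
Total = 3367.815 + 2883.403 + 3390.882 = 9642.101 units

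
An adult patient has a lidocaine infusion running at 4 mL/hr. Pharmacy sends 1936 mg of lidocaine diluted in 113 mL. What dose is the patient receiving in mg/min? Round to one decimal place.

Concentration = 1936 mg ÷ 113 mL = 17.13274 mg/mL
Drug rate = 4 mL/hr × 17.13274 mg/mL = 68.53097 mg/hr
68.53097 mg/hr ÷ 60 min/hr = 1.142183 mg/min

1.1 mg/min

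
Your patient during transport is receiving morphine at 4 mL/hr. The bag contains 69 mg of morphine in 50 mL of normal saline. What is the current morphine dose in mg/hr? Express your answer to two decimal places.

Concentration = 69 mg ÷ 50 mL = 1.38 mg/mL
Drug rate = 4 mL/hr × 1.38 mg/mL = 5.52 mg/hr

5.52 mg/hr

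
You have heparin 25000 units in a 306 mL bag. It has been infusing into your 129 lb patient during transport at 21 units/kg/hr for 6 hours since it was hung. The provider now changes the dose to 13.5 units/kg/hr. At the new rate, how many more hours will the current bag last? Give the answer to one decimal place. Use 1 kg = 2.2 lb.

22.2 hours

Initial rate:
Weight = 129 lb ÷ 2.2 lb/kg = 58.63636 kg
Dose = 21 units/kg/hr × 58.63636 kg = 1231.364 units/hr
Concentration = 25000 units ÷ 306 mL = 81.69935 units/mL
Rate = 1231.364 units/hr ÷ 81.69935 units/mL = 15.07189 mL/hr
Volume infused so far = 15.07189 mL/hr × 6 hr = 90.43135 mL
Volume remaining = 306 − 90.43135 = 215.5687 mL
New rate:
Dose = 13.5 units/kg/hr × 58.63636 kg = 791.5909 units/hr
Rate = 791.5909 units/hr ÷ 81.69935 units/mL = 9.689073 mL/hr
Time remaining = 215.5687 mL ÷ 9.689073 mL/hr = 22.24864 hr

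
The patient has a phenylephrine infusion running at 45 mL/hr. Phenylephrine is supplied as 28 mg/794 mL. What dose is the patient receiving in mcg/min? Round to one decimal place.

26.4 mcg/min

Concentration = 28 mg ÷ 794 mL = 0.03526448 mg/mL = 35.26448 mcg/mL
Drug rate = 45 mL/hr × 35.26448 mcg/mL = 1586.902 mcg/hr
1586.902 mcg/hr ÷ 60 min/hr = 26.44836 mcg/min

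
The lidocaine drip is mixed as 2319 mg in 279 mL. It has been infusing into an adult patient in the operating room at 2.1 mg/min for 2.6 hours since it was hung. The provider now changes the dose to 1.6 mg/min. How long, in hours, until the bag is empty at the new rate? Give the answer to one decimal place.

20.7 hours

Initial rate:
2.1 mg/min × 60 min/hr = 126 mg/hr
Concentration = 2319 mg ÷ 279 mL = 8.311828 mg/mL
Rate = 126 mg/hr ÷ 8.311828 mg/mL = 15.15912 mL/hr
Volume infused so far = 15.15912 mL/hr × 2.6 hr = 39.41371 mL
Volume remaining = 279 − 39.41371 = 239.5863 mL
New rate:
1.6 mg/min × 60 min/hr = 96 mg/hr
Rate = 96 mg/hr ÷ 8.311828 mg/mL = 11.54981 mL/hr
Time remaining = 239.5863 mL ÷ 11.54981 mL/hr = 20.74375 hr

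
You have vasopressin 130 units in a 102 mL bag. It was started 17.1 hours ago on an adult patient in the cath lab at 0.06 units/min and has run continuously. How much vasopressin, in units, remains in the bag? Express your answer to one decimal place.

68.4 units

0.06 units/min × 60 min/hr = 3.6 units/hr
Concentration = 130 units ÷ 102 mL = 1.27451 units/mL
Rate = 3.6 units/hr ÷ 1.27451 units/mL = 2.824615 mL/hr
Volume infused = 2.824615 mL/hr × 17.1 hr = 48.30092 mL
Volume remaining = 102 − 48.30092 = 53.69908 mL
Drug remaining = 53.69908 mL × 1.27451 units/mL = 68.44 units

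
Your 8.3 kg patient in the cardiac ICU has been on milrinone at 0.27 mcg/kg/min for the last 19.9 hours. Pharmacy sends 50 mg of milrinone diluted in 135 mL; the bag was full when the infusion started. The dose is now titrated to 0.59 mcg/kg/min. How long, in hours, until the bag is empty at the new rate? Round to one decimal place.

161.1 hours

Initial rate:
Dose = 0.27 mcg/kg/min × 8.3 kg = 2.241 mcg/min
2.241 mcg/min × 60 min/hr = 134.46 mcg/hr
Concentration = 50 mg ÷ 135 mL = 0.3703704 mg/mL = 370.3704 mcg/mL
Rate = 134.46 mcg/hr ÷ 370.3704 mcg/mL = 0.363042 mL/hr
Volume infused so far = 0.363042 mL/hr × 19.9 hr = 7.224536 mL
Volume remaining = 135 − 7.224536 = 127.7755 mL
New rate:
Dose = 0.59 mcg/kg/min × 8.3 kg = 4.897 mcg/min
4.897 mcg/min × 60 min/hr = 293.82 mcg/hr
Rate = 293.82 mcg/hr ÷ 370.3704 mcg/mL = 0.793314 mL/hr
Time remaining = 127.7755 mL ÷ 0.793314 mL/hr = 161.0654 hr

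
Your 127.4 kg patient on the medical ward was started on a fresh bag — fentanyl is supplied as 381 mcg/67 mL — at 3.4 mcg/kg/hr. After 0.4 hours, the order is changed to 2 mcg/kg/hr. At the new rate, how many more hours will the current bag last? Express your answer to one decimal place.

0.8 hours

Initial rate:
Dose = 3.4 mcg/kg/hr × 127.4 kg = 433.16 mcg/hr
Concentration = 381 mcg ÷ 67 mL = 5.686567 mcg/mL
Rate = 433.16 mcg/hr ÷ 5.686567 mcg/mL = 76.17249 mL/hr
Volume infused so far = 76.17249 mL/hr × 0.4 hr = 30.469 mL
Volume remaining = 67 − 30.469 = 36.531 mL
New rate:
Dose = 2 mcg/kg/hr × 127.4 kg = 254.8 mcg/hr
Rate = 254.8 mcg/hr ÷ 5.686567 mcg/mL = 44.80735 mL/hr
Time remaining = 36.531 mL ÷ 44.80735 mL/hr = 0.8152904 hr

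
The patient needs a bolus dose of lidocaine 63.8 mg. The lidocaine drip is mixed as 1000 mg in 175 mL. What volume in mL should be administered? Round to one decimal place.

11.2 mL

Concentration = 1000 mg ÷ 175 mL = 5.714286 mg/mL
Volume = 63.8 mg ÷ 5.714286 mg/mL = 11.165 mL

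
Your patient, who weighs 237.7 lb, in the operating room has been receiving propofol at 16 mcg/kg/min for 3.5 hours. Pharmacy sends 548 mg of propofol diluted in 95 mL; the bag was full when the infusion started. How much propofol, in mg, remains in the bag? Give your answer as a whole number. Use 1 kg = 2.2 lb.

185 mg

Weight = 237.7 lb ÷ 2.2 lb/kg = 108.0455 kg
Dose = 16 mcg/kg/min × 108.0455 kg = 1728.727 mcg/min
1728.727 mcg/min × 60 min/hr = 103723.6 mcg/hr
Concentration = 548 mg ÷ 95 mL = 5.768421 mg/mL = 5768.421 mcg/mL
Rate = 103723.6 mcg/hr ÷ 5768.421 mcg/mL = 17.98129 mL/hr
Volume infused = 17.98129 mL/hr × 3.5 hr = 62.93451 mL
Volume remaining = 95 − 62.93451 = 32.06549 mL
Drug remaining = 32.06549 mL × 5768.421 mcg/mL = 184967.3 mcg = 184.9673 mg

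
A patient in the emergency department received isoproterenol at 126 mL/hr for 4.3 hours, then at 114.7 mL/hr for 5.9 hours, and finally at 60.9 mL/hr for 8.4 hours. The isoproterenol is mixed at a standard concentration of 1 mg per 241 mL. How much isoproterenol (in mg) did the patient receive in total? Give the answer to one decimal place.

7.2 mg

Concentration = 1 mg ÷ 241 mL = 0.004149378 mg/mL
Stage 1: 126 mL/hr × 4.3 hr = 541.8 mL → 541.8 mL × 0.004149378 mg/mL = 2.248133 mg
Stage 2: 114.7 mL/hr × 5.9 hr = 676.73 mL → 676.73 mL × 0.004149378 mg/mL = 2.808008 mg
Stage 3: 60.9 mL/hr × 8.4 hr = 511.56 mL → 511.56 mL × 0.004149378 mg/mL = 2.122656 mg
Total = 2.248133 + 2.808008 + 2.122656 = 7.178797 mg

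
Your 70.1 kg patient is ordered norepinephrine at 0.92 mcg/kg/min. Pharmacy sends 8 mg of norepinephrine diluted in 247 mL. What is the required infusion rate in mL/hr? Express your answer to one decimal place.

119.5 mL/hr

Dose = 0.92 mcg/kg/min × 70.1 kg = 64.492 mcg/min
64.492 mcg/min × 60 min/hr = 3869.52 mcg/hr
Concentration = 8 mg ÷ 247 mL = 0.03238866 mg/mL = 32.38866 mcg/mL
Rate = 3869.52 mcg/hr ÷ 32.38866 mcg/mL = 119.4714 mL/hr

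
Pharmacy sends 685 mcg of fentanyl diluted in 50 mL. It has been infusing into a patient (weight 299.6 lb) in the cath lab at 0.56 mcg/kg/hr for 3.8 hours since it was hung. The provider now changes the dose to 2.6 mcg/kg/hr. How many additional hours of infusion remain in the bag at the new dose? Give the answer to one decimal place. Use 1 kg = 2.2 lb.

1.1 hours

Initial rate:
Weight = 299.6 lb ÷ 2.2 lb/kg = 136.1818 kg
Dose = 0.56 mcg/kg/hr × 136.1818 kg = 76.26182 mcg/hr
Concentration = 685 mcg ÷ 50 mL = 13.7 mcg/mL
Rate = 76.26182 mcg/hr ÷ 13.7 mcg/mL = 5.566556 mL/hr
Volume infused so far = 5.566556 mL/hr × 3.8 hr = 21.15291 mL
Volume remaining = 50 − 21.15291 = 28.84709 mL
New rate:
Dose = 2.6 mcg/kg/hr × 136.1818 kg = 354.0727 mcg/hr
Rate = 354.0727 mcg/hr ÷ 13.7 mcg/mL = 25.84472 mL/hr
Time remaining = 28.84709 mL ÷ 25.84472 mL/hr = 1.116169 hr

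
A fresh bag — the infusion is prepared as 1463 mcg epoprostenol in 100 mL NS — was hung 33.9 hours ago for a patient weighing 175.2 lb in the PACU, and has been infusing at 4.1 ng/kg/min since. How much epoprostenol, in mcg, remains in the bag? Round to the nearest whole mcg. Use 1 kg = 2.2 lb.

Weight = 175.2 lb ÷ 2.2 lb/kg = 79.63636 kg
Dose = 4.1 ng/kg/min × 79.63636 kg = 326.5091 ng/min
326.5091 ng/min × 60 min/hr = 19590.55 ng/hr
Concentration = 1463 mcg ÷ 100 mL = 14.63 mcg/mL = 14630 ng/mL
Rate = 19590.55 ng/hr ÷ 14630 ng/mL = 1.339067 mL/hr
Volume infused = 1.339067 mL/hr × 33.9 hr = 45.39436 mL
Volume remaining = 100 − 45.39436 = 54.60564 mL
Drug remaining = 54.60564 mL × 14630 ng/mL = 798880.5 ng = 798.8805 mcg

799 mcg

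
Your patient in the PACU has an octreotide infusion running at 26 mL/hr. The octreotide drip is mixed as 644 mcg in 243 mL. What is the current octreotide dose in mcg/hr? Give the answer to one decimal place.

68.9 mcg/hr

Concentration = 644 mcg ÷ 243 mL = 2.650206 mcg/mL
Drug rate = 26 mL/hr × 2.650206 mcg/mL = 68.90535 mcg/hr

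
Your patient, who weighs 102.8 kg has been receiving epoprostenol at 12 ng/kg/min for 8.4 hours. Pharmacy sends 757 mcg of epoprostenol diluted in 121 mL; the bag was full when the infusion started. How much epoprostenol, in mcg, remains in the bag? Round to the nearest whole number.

135 mcg

Dose = 12 ng/kg/min × 102.8 kg = 1233.6 ng/min
1233.6 ng/min × 60 min/hr = 74016 ng/hr
Concentration = 757 mcg ÷ 121 mL = 6.256198 mcg/mL = 6256.198 ng/mL
Rate = 74016 ng/hr ÷ 6256.198 ng/mL = 11.83083 mL/hr
Volume infused = 11.83083 mL/hr × 8.4 hr = 99.37895 mL
Volume remaining = 121 − 99.37895 = 21.62105 mL
Drug remaining = 21.62105 mL × 6256.198 ng/mL = 135265.6 ng = 135.2656 mcg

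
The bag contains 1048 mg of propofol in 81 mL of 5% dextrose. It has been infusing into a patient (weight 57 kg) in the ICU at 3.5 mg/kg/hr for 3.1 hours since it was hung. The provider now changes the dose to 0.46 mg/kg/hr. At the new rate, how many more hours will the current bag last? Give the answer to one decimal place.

Initial rate:
Dose = 3.5 mg/kg/hr × 57 kg = 199.5 mg/hr
Concentration = 1048 mg ÷ 81 mL = 12.93827 mg/mL
Rate = 199.5 mg/hr ÷ 12.93827 mg/mL = 15.41937 mL/hr
Volume infused so far = 15.41937 mL/hr × 3.1 hr = 47.80005 mL
Volume remaining = 81 − 47.80005 = 33.19995 mL
New rate:
Dose = 0.46 mg/kg/hr × 57 kg = 26.22 mg/hr
Rate = 26.22 mg/hr ÷ 12.93827 mg/mL = 2.026546 mL/hr
Time remaining = 33.19995 mL ÷ 2.026546 mL/hr = 16.38253 hr

16.4 hours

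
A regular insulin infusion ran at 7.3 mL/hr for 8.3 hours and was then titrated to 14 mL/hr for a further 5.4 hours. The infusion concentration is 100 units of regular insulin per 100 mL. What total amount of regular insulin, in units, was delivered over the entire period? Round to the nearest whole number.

Concentration = 100 units ÷ 100 mL = 1 units/mL
Stage 1: 7.3 mL/hr × 8.3 hr = 60.59 mL → 60.59 mL × 1 units/mL = 60.59 units
Stage 2: 14 mL/hr × 5.4 hr = 75.6 mL → 75.6 mL × 1 units/mL = 75.6 units
Total = 60.59 + 75.6 = 136.19 units

136 units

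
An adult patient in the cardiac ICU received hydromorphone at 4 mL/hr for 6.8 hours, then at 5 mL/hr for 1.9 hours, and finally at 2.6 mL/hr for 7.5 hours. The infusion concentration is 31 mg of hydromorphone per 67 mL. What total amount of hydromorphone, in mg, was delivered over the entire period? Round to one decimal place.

Concentration = 31 mg ÷ 67 mL = 0.4626866 mg/mL
Stage 1: 4 mL/hr × 6.8 hr = 27.2 mL → 27.2 mL × 0.4626866 mg/mL = 12.58507 mg
Stage 2: 5 mL/hr × 1.9 hr = 9.5 mL → 9.5 mL × 0.4626866 mg/mL = 4.395522 mg
Stage 3: 2.6 mL/hr × 7.5 hr = 19.5 mL → 19.5 mL × 0.4626866 mg/mL = 9.022388 mg
Total = 12.58507 + 4.395522 + 9.022388 = 26.00299 mg

26.0 mg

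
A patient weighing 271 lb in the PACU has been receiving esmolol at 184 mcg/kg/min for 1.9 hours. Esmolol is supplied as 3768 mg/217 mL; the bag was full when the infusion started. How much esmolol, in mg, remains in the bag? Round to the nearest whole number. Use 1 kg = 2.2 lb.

Weight = 271 lb ÷ 2.2 lb/kg = 123.1818 kg
Dose = 184 mcg/kg/min × 123.1818 kg = 22665.45 mcg/min
22665.45 mcg/min × 60 min/hr = 1359927 mcg/hr
Concentration = 3768 mg ÷ 217 mL = 17.36406 mg/mL = 17364.06 mcg/mL
Rate = 1359927 mcg/hr ÷ 17364.06 mcg/mL = 78.31853 mL/hr
Volume infused = 78.31853 mL/hr × 1.9 hr = 148.8052 mL
Volume remaining = 217 − 148.8052 = 68.19479 mL
Drug remaining = 68.19479 mL × 17364.06 mcg/mL = 1184138 mcg = 1184.138 mg

1184 mg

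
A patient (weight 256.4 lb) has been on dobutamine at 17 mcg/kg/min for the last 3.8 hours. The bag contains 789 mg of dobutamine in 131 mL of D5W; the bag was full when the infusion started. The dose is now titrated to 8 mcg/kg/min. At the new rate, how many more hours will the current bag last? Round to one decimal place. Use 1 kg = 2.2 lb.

Initial rate:
Weight = 256.4 lb ÷ 2.2 lb/kg = 116.5455 kg
Dose = 17 mcg/kg/min × 116.5455 kg = 1981.273 mcg/min
1981.273 mcg/min × 60 min/hr = 118876.4 mcg/hr
Concentration = 789 mg ÷ 131 mL = 6.022901 mg/mL = 6022.901 mcg/mL
Rate = 118876.4 mcg/hr ÷ 6022.901 mcg/mL = 19.73739 mL/hr
Volume infused so far = 19.73739 mL/hr × 3.8 hr = 75.0021 mL
Volume remaining = 131 − 75.0021 = 55.9979 mL
New rate:
Dose = 8 mcg/kg/min × 116.5455 kg = 932.3636 mcg/min
932.3636 mcg/min × 60 min/hr = 55941.82 mcg/hr
Rate = 55941.82 mcg/hr ÷ 6022.901 mcg/mL = 9.288185 mL/hr
Time remaining = 55.9979 mL ÷ 9.288185 mL/hr = 6.028939 hr

6.0 hours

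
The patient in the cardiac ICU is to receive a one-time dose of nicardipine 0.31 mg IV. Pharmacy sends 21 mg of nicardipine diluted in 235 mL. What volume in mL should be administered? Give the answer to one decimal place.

3.5 mL

Concentration = 21 mg ÷ 235 mL = 0.0893617 mg/mL
Volume = 0.31 mg ÷ 0.0893617 mg/mL = 3.469048 mL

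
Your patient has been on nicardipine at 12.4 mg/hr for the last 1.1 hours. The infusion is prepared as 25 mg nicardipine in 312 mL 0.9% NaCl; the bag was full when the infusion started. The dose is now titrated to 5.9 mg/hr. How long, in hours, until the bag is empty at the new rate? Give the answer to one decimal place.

1.9 hours

Initial rate:
Concentration = 25 mg ÷ 312 mL = 0.08012821 mg/mL
Rate = 12.4 mg/hr ÷ 0.08012821 mg/mL = 154.752 mL/hr
Volume infused so far = 154.752 mL/hr × 1.1 hr = 170.2272 mL
Volume remaining = 312 − 170.2272 = 141.7728 mL
New rate:
Rate = 5.9 mg/hr ÷ 0.08012821 mg/mL = 73.632 mL/hr
Time remaining = 141.7728 mL ÷ 73.632 mL/hr = 1.925424 hr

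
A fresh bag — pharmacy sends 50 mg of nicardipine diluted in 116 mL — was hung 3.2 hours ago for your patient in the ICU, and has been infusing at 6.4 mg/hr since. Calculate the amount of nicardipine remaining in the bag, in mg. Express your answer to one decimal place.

Concentration = 50 mg ÷ 116 mL = 0.4310345 mg/mL
Rate = 6.4 mg/hr ÷ 0.4310345 mg/mL = 14.848 mL/hr
Volume infused = 14.848 mL/hr × 3.2 hr = 47.5136 mL
Volume remaining = 116 − 47.5136 = 68.4864 mL
Drug remaining = 68.4864 mL × 0.4310345 mg/mL = 29.52 mg

29.5 mg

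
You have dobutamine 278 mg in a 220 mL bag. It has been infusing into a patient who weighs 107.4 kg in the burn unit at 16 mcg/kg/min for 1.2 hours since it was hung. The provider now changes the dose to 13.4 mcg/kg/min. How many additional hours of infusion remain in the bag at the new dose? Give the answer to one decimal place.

1.8 hours

Initial rate:
Dose = 16 mcg/kg/min × 107.4 kg = 1718.4 mcg/min
1718.4 mcg/min × 60 min/hr = 103104 mcg/hr
Concentration = 278 mg ÷ 220 mL = 1.263636 mg/mL = 1263.636 mcg/mL
Rate = 103104 mcg/hr ÷ 1263.636 mcg/mL = 81.59309 mL/hr
Volume infused so far = 81.59309 mL/hr × 1.2 hr = 97.91171 mL
Volume remaining = 220 − 97.91171 = 122.0883 mL
New rate:
Dose = 13.4 mcg/kg/min × 107.4 kg = 1439.16 mcg/min
1439.16 mcg/min × 60 min/hr = 86349.6 mcg/hr
Rate = 86349.6 mcg/hr ÷ 1263.636 mcg/mL = 68.33422 mL/hr
Time remaining = 122.0883 mL ÷ 68.33422 mL/hr = 1.786635 hr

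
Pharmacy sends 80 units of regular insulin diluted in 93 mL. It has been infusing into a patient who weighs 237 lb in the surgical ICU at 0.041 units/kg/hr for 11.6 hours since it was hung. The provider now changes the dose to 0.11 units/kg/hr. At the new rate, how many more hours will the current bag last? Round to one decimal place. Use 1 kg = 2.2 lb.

2.4 hours

Initial rate:
Weight = 237 lb ÷ 2.2 lb/kg = 107.7273 kg
Dose = 0.041 units/kg/hr × 107.7273 kg = 4.416818 units/hr
Concentration = 80 units ÷ 93 mL = 0.8602151 units/mL
Rate = 4.416818 units/hr ÷ 0.8602151 units/mL = 5.134551 mL/hr
Volume infused so far = 5.134551 mL/hr × 11.6 hr = 59.56079 mL
Volume remaining = 93 − 59.56079 = 33.43921 mL
New rate:
Dose = 0.11 units/kg/hr × 107.7273 kg = 11.85 units/hr
Rate = 11.85 units/hr ÷ 0.8602151 units/mL = 13.77562 mL/hr
Time remaining = 33.43921 mL ÷ 13.77562 mL/hr = 2.427418 hr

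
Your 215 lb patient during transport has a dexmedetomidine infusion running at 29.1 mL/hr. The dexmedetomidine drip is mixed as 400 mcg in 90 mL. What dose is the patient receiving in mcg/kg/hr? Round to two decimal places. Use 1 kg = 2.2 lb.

Weight = 215 lb ÷ 2.2 lb/kg = 97.72727 kg
Concentration = 400 mcg ÷ 90 mL = 4.444444 mcg/mL
Drug rate = 29.1 mL/hr × 4.444444 mcg/mL = 129.3333 mcg/hr
129.3333 mcg/hr ÷ 97.72727 kg = 1.323411 mcg/kg/hr

1.32 mcg/kg/hr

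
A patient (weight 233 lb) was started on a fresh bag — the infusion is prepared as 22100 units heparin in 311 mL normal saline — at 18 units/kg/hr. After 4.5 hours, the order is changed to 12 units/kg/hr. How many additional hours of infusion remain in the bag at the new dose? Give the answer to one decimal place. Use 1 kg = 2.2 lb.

10.6 hours

Initial rate:
Weight = 233 lb ÷ 2.2 lb/kg = 105.9091 kg
Dose = 18 units/kg/hr × 105.9091 kg = 1906.364 units/hr
Concentration = 22100 units ÷ 311 mL = 71.06109 units/mL
Rate = 1906.364 units/hr ÷ 71.06109 units/mL = 26.82711 mL/hr
Volume infused so far = 26.82711 mL/hr × 4.5 hr = 120.722 mL
Volume remaining = 311 − 120.722 = 190.278 mL
New rate:
Dose = 12 units/kg/hr × 105.9091 kg = 1270.909 units/hr
Rate = 1270.909 units/hr ÷ 71.06109 units/mL = 17.88474 mL/hr
Time remaining = 190.278 mL ÷ 17.88474 mL/hr = 10.63913 hr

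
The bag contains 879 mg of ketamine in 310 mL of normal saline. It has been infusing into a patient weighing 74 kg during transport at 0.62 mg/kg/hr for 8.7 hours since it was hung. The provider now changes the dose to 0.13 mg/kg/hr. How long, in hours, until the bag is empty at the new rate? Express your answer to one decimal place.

Initial rate:
Dose = 0.62 mg/kg/hr × 74 kg = 45.88 mg/hr
Concentration = 879 mg ÷ 310 mL = 2.835484 mg/mL
Rate = 45.88 mg/hr ÷ 2.835484 mg/mL = 16.18066 mL/hr
Volume infused so far = 16.18066 mL/hr × 8.7 hr = 140.7717 mL
Volume remaining = 310 − 140.7717 = 169.2283 mL
New rate:
Dose = 0.13 mg/kg/hr × 74 kg = 9.62 mg/hr
Rate = 9.62 mg/hr ÷ 2.835484 mg/mL = 3.392719 mL/hr
Time remaining = 169.2283 mL ÷ 3.392719 mL/hr = 49.87983 hr

49.9 hours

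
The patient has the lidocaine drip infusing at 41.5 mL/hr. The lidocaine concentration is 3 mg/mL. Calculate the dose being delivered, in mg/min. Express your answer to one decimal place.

Drug rate = 41.5 mL/hr × 3 mg/mL = 124.5 mg/hr
124.5 mg/hr ÷ 60 min/hr = 2.075 mg/min

2.1 mg/min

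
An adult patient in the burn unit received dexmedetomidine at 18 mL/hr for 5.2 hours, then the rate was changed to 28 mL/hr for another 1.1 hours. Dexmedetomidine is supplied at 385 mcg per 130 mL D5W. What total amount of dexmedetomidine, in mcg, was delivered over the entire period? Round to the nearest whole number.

368 mcg

Concentration = 385 mcg ÷ 130 mL = 2.961538 mcg/mL
Stage 1: 18 mL/hr × 5.2 hr = 93.6 mL → 93.6 mL × 2.961538 mcg/mL = 277.2 mcg
Stage 2: 28 mL/hr × 1.1 hr = 30.8 mL → 30.8 mL × 2.961538 mcg/mL = 91.21538 mcg
Total = 277.2 + 91.21538 = 368.4154 mcg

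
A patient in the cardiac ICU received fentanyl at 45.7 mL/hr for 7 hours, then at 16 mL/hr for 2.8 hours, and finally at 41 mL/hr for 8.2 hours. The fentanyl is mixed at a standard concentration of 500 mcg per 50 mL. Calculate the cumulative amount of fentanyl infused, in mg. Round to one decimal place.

Concentration = 500 mcg ÷ 50 mL = 10 mcg/mL
Stage 1: 45.7 mL/hr × 7 hr = 319.9 mL → 319.9 mL × 10 mcg/mL = 3199 mcg
Stage 2: 16 mL/hr × 2.8 hr = 44.8 mL → 44.8 mL × 10 mcg/mL = 448 mcg
Stage 3: 41 mL/hr × 8.2 hr = 336.2 mL → 336.2 mL × 10 mcg/mL = 3362 mcg
Total = 3199 + 448 + 3362 = 7009 mcg = 7.009 mg

7.0 mg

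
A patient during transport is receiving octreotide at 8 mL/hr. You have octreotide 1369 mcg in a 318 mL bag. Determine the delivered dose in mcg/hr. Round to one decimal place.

34.4 mcg/hr

Concentration = 1369 mcg ÷ 318 mL = 4.305031 mcg/mL
Drug rate = 8 mL/hr × 4.305031 mcg/mL = 34.44025 mcg/hr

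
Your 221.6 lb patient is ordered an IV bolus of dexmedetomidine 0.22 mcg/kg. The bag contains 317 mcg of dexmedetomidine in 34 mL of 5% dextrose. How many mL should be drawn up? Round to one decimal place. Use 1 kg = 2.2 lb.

2.4 mL

Weight = 221.6 lb ÷ 2.2 lb/kg = 100.7273 kg
Dose = 0.22 mcg/kg × 100.7273 kg = 22.16 mcg
Concentration = 317 mcg ÷ 34 mL = 9.323529 mcg/mL
Volume = 22.16 mcg ÷ 9.323529 mcg/mL = 2.376782 mL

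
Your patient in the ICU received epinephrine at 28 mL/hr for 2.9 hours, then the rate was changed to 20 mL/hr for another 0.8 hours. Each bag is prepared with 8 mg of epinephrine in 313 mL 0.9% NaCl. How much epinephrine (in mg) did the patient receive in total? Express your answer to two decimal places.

2.48 mg

Concentration = 8 mg ÷ 313 mL = 0.02555911 mg/mL
Stage 1: 28 mL/hr × 2.9 hr = 81.2 mL → 81.2 mL × 0.02555911 mg/mL = 2.075399 mg
Stage 2: 20 mL/hr × 0.8 hr = 16 mL → 16 mL × 0.02555911 mg/mL = 0.4089457 mg
Total = 2.075399 + 0.4089457 = 2.484345 mg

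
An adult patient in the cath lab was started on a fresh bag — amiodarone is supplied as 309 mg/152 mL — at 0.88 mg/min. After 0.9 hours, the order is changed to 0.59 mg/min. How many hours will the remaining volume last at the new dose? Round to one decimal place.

Initial rate:
0.88 mg/min × 60 min/hr = 52.8 mg/hr
Concentration = 309 mg ÷ 152 mL = 2.032895 mg/mL
Rate = 52.8 mg/hr ÷ 2.032895 mg/mL = 25.97282 mL/hr
Volume infused so far = 25.97282 mL/hr × 0.9 hr = 23.37553 mL
Volume remaining = 152 − 23.37553 = 128.6245 mL
New rate:
0.59 mg/min × 60 min/hr = 35.4 mg/hr
Rate = 35.4 mg/hr ÷ 2.032895 mg/mL = 17.41359 mL/hr
Time remaining = 128.6245 mL ÷ 17.41359 mL/hr = 7.386441 hr

7.4 hours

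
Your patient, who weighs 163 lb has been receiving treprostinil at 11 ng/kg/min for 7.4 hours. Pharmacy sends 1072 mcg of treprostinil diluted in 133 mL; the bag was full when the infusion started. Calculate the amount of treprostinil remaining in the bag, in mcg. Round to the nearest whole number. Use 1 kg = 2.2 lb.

Weight = 163 lb ÷ 2.2 lb/kg = 74.09091 kg
Dose = 11 ng/kg/min × 74.09091 kg = 815 ng/min
815 ng/min × 60 min/hr = 48900 ng/hr
Concentration = 1072 mcg ÷ 133 mL = 8.06015 mcg/mL = 8060.15 ng/mL
Rate = 48900 ng/hr ÷ 8060.15 ng/mL = 6.066884 mL/hr
Volume infused = 6.066884 mL/hr × 7.4 hr = 44.89494 mL
Volume remaining = 133 − 44.89494 = 88.10506 mL
Drug remaining = 88.10506 mL × 8060.15 ng/mL = 710140 ng = 710.14 mcg

710 mcg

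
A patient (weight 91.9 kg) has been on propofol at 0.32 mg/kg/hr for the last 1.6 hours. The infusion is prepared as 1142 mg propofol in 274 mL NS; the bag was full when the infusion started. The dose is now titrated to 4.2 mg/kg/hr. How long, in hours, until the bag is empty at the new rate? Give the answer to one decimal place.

2.8 hours

Initial rate:
Dose = 0.32 mg/kg/hr × 91.9 kg = 29.408 mg/hr
Concentration = 1142 mg ÷ 274 mL = 4.167883 mg/mL
Rate = 29.408 mg/hr ÷ 4.167883 mg/mL = 7.05586 mL/hr
Volume infused so far = 7.05586 mL/hr × 1.6 hr = 11.28938 mL
Volume remaining = 274 − 11.28938 = 262.7106 mL
New rate:
Dose = 4.2 mg/kg/hr × 91.9 kg = 385.98 mg/hr
Rate = 385.98 mg/hr ÷ 4.167883 mg/mL = 92.60816 mL/hr
Time remaining = 262.7106 mL ÷ 92.60816 mL/hr = 2.836798 hr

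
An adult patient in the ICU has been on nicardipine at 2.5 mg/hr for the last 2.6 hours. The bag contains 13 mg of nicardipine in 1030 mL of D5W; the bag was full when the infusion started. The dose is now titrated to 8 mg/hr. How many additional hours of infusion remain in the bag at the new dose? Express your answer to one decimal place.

0.8 hours

Initial rate:
Concentration = 13 mg ÷ 1030 mL = 0.01262136 mg/mL
Rate = 2.5 mg/hr ÷ 0.01262136 mg/mL = 198.0769 mL/hr
Volume infused so far = 198.0769 mL/hr × 2.6 hr = 515 mL
Volume remaining = 1030 − 515 = 515 mL
New rate:
Rate = 8 mg/hr ÷ 0.01262136 mg/mL = 633.8462 mL/hr
Time remaining = 515 mL ÷ 633.8462 mL/hr = 0.8125 hr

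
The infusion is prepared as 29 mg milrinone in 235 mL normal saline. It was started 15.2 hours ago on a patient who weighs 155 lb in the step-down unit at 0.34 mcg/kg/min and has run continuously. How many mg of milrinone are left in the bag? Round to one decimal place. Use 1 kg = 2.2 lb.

7.2 mg

Weight = 155 lb ÷ 2.2 lb/kg = 70.45455 kg
Dose = 0.34 mcg/kg/min × 70.45455 kg = 23.95455 mcg/min
23.95455 mcg/min × 60 min/hr = 1437.273 mcg/hr
Concentration = 29 mg ÷ 235 mL = 0.1234043 mg/mL = 123.4043 mcg/mL
Rate = 1437.273 mcg/hr ÷ 123.4043 mcg/mL = 11.64687 mL/hr
Volume infused = 11.64687 mL/hr × 15.2 hr = 177.0324 mL
Volume remaining = 235 − 177.0324 = 57.96765 mL
Drug remaining = 57.96765 mL × 123.4043 mcg/mL = 7153.455 mcg = 7.153455 mg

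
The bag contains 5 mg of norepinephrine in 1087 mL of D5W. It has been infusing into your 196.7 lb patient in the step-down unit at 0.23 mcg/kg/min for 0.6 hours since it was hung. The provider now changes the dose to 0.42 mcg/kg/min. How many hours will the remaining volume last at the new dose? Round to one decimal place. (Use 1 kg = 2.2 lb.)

Initial rate:
Weight = 196.7 lb ÷ 2.2 lb/kg = 89.40909 kg
Dose = 0.23 mcg/kg/min × 89.40909 kg = 20.56409 mcg/min
20.56409 mcg/min × 60 min/hr = 1233.845 mcg/hr
Concentration = 5 mg ÷ 1087 mL = 0.004599816 mg/mL = 4.599816 mcg/mL
Rate = 1233.845 mcg/hr ÷ 4.599816 mcg/mL = 268.238 mL/hr
Volume infused so far = 268.238 mL/hr × 0.6 hr = 160.9428 mL
Volume remaining = 1087 − 160.9428 = 926.0572 mL
New rate:
Dose = 0.42 mcg/kg/min × 89.40909 kg = 37.55182 mcg/min
37.55182 mcg/min × 60 min/hr = 2253.109 mcg/hr
Rate = 2253.109 mcg/hr ÷ 4.599816 mcg/mL = 489.8259 mL/hr
Time remaining = 926.0572 mL ÷ 489.8259 mL/hr = 1.890584 hr

1.9 hours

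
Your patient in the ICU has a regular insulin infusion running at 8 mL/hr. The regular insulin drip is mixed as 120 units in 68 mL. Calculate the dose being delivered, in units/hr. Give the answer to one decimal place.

14.1 units/hr

Concentration = 120 units ÷ 68 mL = 1.764706 units/mL
Drug rate = 8 mL/hr × 1.764706 units/mL = 14.11765 units/hr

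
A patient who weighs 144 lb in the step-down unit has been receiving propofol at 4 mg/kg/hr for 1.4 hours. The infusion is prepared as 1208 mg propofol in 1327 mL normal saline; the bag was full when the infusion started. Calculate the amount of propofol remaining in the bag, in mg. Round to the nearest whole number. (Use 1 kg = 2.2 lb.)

841 mg

Weight = 144 lb ÷ 2.2 lb/kg = 65.45455 kg
Dose = 4 mg/kg/hr × 65.45455 kg = 261.8182 mg/hr
Concentration = 1208 mg ÷ 1327 mL = 0.910324 mg/mL
Rate = 261.8182 mg/hr ÷ 0.910324 mg/mL = 287.6099 mL/hr
Volume infused = 287.6099 mL/hr × 1.4 hr = 402.6538 mL
Volume remaining = 1327 − 402.6538 = 924.3462 mL
Drug remaining = 924.3462 mL × 0.910324 mg/mL = 841.4545 mg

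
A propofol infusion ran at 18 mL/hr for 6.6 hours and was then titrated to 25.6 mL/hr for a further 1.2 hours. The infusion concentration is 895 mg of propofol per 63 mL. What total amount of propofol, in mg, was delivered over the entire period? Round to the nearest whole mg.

Concentration = 895 mg ÷ 63 mL = 14.20635 mg/mL
Stage 1: 18 mL/hr × 6.6 hr = 118.8 mL → 118.8 mL × 14.20635 mg/mL = 1687.714 mg
Stage 2: 25.6 mL/hr × 1.2 hr = 30.72 mL → 30.72 mL × 14.20635 mg/mL = 436.419 mg
Total = 1687.714 + 436.419 = 2124.133 mg

2124 mg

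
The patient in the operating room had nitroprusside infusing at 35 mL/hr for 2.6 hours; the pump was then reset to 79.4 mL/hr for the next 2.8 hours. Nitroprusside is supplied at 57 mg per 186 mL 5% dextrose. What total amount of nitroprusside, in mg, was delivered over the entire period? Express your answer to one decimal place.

Concentration = 57 mg ÷ 186 mL = 0.3064516 mg/mL
Stage 1: 35 mL/hr × 2.6 hr = 91 mL → 91 mL × 0.3064516 mg/mL = 27.8871 mg
Stage 2: 79.4 mL/hr × 2.8 hr = 222.32 mL → 222.32 mL × 0.3064516 mg/mL = 68.13032 mg
Total = 27.8871 + 68.13032 = 96.01742 mg

96.0 mg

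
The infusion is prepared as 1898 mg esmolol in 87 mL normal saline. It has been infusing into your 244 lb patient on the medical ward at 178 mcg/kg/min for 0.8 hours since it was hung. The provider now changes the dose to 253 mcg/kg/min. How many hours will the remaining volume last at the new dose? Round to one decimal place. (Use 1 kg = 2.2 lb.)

0.6 hours

Initial rate:
Weight = 244 lb ÷ 2.2 lb/kg = 110.9091 kg
Dose = 178 mcg/kg/min × 110.9091 kg = 19741.82 mcg/min
19741.82 mcg/min × 60 min/hr = 1184509 mcg/hr
Concentration = 1898 mg ÷ 87 mL = 21.81609 mg/mL = 21816.09 mcg/mL
Rate = 1184509 mcg/hr ÷ 21816.09 mcg/mL = 54.2952 mL/hr
Volume infused so far = 54.2952 mL/hr × 0.8 hr = 43.43616 mL
Volume remaining = 87 − 43.43616 = 43.56384 mL
New rate:
Dose = 253 mcg/kg/min × 110.9091 kg = 28060 mcg/min
28060 mcg/min × 60 min/hr = 1683600 mcg/hr
Rate = 1683600 mcg/hr ÷ 21816.09 mcg/mL = 77.17239 mL/hr
Time remaining = 43.56384 mL ÷ 77.17239 mL/hr = 0.5645003 hr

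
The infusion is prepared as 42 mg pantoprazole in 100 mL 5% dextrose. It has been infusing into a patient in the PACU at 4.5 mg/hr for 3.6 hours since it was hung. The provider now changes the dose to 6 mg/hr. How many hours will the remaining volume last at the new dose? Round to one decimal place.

Initial rate:
Concentration = 42 mg ÷ 100 mL = 0.42 mg/mL
Rate = 4.5 mg/hr ÷ 0.42 mg/mL = 10.71429 mL/hr
Volume infused so far = 10.71429 mL/hr × 3.6 hr = 38.57143 mL
Volume remaining = 100 − 38.57143 = 61.42857 mL
New rate:
Rate = 6 mg/hr ÷ 0.42 mg/mL = 14.28571 mL/hr
Time remaining = 61.42857 mL ÷ 14.28571 mL/hr = 4.3 hr

4.3 hours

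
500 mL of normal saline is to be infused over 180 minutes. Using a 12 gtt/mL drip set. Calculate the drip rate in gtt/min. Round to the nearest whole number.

500 mL ÷ (180 min) = 2.777778 mL/min
2.777778 mL/min × 12 gtt/mL = 33.33333 gtt/min

33 gtt/min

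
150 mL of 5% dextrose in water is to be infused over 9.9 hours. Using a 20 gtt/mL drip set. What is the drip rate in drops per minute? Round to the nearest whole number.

150 mL ÷ (9.9 hr × 60 = 594 min) = 0.2525253 mL/min
0.2525253 mL/min × 20 gtt/mL = 5.050505 gtt/min

5 gtt/min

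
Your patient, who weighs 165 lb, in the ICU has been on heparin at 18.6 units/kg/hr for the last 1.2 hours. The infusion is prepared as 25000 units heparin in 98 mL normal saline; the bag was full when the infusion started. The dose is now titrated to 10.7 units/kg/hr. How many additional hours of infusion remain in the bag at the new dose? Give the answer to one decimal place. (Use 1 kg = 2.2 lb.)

29.1 hours

Initial rate:
Weight = 165 lb ÷ 2.2 lb/kg = 75 kg
Dose = 18.6 units/kg/hr × 75 kg = 1395 units/hr
Concentration = 25000 units ÷ 98 mL = 255.102 units/mL
Rate = 1395 units/hr ÷ 255.102 units/mL = 5.4684 mL/hr
Volume infused so far = 5.4684 mL/hr × 1.2 hr = 6.56208 mL
Volume remaining = 98 − 6.56208 = 91.43792 mL
New rate:
Dose = 10.7 units/kg/hr × 75 kg = 802.5 units/hr
Rate = 802.5 units/hr ÷ 255.102 units/mL = 3.1458 mL/hr
Time remaining = 91.43792 mL ÷ 3.1458 mL/hr = 29.06667 hr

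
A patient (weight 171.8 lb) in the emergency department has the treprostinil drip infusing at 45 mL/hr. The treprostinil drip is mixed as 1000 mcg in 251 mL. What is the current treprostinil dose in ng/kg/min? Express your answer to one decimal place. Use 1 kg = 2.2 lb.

Weight = 171.8 lb ÷ 2.2 lb/kg = 78.09091 kg
Concentration = 1000 mcg ÷ 251 mL = 3.984064 mcg/mL = 3984.064 ng/mL
Drug rate = 45 mL/hr × 3984.064 ng/mL = 179282.9 ng/hr
179282.9 ng/hr ÷ 60 min/hr = 2988.048 ng/min
2988.048 ng/min ÷ 78.09091 kg = 38.26371 ng/kg/min

38.3 ng/kg/min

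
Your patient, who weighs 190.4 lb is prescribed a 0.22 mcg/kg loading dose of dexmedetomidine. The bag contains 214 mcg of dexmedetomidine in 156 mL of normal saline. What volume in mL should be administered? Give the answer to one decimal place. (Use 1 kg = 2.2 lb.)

Weight = 190.4 lb ÷ 2.2 lb/kg = 86.54545 kg
Dose = 0.22 mcg/kg × 86.54545 kg = 19.04 mcg
Concentration = 214 mcg ÷ 156 mL = 1.371795 mcg/mL
Volume = 19.04 mcg ÷ 1.371795 mcg/mL = 13.87963 mL

13.9 mL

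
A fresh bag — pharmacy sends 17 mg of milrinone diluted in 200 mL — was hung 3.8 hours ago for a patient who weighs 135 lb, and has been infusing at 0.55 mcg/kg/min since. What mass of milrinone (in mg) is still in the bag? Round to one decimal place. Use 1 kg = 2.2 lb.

Weight = 135 lb ÷ 2.2 lb/kg = 61.36364 kg
Dose = 0.55 mcg/kg/min × 61.36364 kg = 33.75 mcg/min
33.75 mcg/min × 60 min/hr = 2025 mcg/hr
Concentration = 17 mg ÷ 200 mL = 0.085 mg/mL = 85 mcg/mL
Rate = 2025 mcg/hr ÷ 85 mcg/mL = 23.82353 mL/hr
Volume infused = 23.82353 mL/hr × 3.8 hr = 90.52941 mL
Volume remaining = 200 − 90.52941 = 109.4706 mL
Drug remaining = 109.4706 mL × 85 mcg/mL = 9305 mcg = 9.305 mg

9.3 mg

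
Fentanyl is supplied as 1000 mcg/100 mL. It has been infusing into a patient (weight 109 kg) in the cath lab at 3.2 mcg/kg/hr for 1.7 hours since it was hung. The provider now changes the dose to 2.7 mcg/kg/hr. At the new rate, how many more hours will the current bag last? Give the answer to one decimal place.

1.4 hours

Initial rate:
Dose = 3.2 mcg/kg/hr × 109 kg = 348.8 mcg/hr
Concentration = 1000 mcg ÷ 100 mL = 10 mcg/mL
Rate = 348.8 mcg/hr ÷ 10 mcg/mL = 34.88 mL/hr
Volume infused so far = 34.88 mL/hr × 1.7 hr = 59.296 mL
Volume remaining = 100 − 59.296 = 40.704 mL
New rate:
Dose = 2.7 mcg/kg/hr × 109 kg = 294.3 mcg/hr
Rate = 294.3 mcg/hr ÷ 10 mcg/mL = 29.43 mL/hr
Time remaining = 40.704 mL ÷ 29.43 mL/hr = 1.383078 hr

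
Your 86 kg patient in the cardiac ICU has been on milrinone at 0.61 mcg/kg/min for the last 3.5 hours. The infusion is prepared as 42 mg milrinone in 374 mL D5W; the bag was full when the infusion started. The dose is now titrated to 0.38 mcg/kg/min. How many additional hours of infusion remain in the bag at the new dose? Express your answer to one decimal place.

15.8 hours

Initial rate:
Dose = 0.61 mcg/kg/min × 86 kg = 52.46 mcg/min
52.46 mcg/min × 60 min/hr = 3147.6 mcg/hr
Concentration = 42 mg ÷ 374 mL = 0.1122995 mg/mL = 112.2995 mcg/mL
Rate = 3147.6 mcg/hr ÷ 112.2995 mcg/mL = 28.02863 mL/hr
Volume infused so far = 28.02863 mL/hr × 3.5 hr = 98.1002 mL
Volume remaining = 374 − 98.1002 = 275.8998 mL
New rate:
Dose = 0.38 mcg/kg/min × 86 kg = 32.68 mcg/min
32.68 mcg/min × 60 min/hr = 1960.8 mcg/hr
Rate = 1960.8 mcg/hr ÷ 112.2995 mcg/mL = 17.46046 mL/hr
Time remaining = 275.8998 mL ÷ 17.46046 mL/hr = 15.80141 hr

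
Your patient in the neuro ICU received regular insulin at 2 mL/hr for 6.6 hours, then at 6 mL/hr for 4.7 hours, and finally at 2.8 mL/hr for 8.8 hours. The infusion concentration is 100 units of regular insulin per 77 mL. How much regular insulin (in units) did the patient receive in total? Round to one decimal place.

Concentration = 100 units ÷ 77 mL = 1.298701 units/mL
Stage 1: 2 mL/hr × 6.6 hr = 13.2 mL → 13.2 mL × 1.298701 units/mL = 17.14286 units
Stage 2: 6 mL/hr × 4.7 hr = 28.2 mL → 28.2 mL × 1.298701 units/mL = 36.62338 units
Stage 3: 2.8 mL/hr × 8.8 hr = 24.64 mL → 24.64 mL × 1.298701 units/mL = 32 units
Total = 17.14286 + 36.62338 + 32 = 85.76623 units

85.8 units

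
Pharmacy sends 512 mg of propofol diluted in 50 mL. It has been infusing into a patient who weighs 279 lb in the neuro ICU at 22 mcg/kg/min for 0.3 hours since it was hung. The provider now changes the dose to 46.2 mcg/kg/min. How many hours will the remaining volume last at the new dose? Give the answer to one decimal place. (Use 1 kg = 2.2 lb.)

1.3 hours

Initial rate:
Weight = 279 lb ÷ 2.2 lb/kg = 126.8182 kg
Dose = 22 mcg/kg/min × 126.8182 kg = 2790 mcg/min
2790 mcg/min × 60 min/hr = 167400 mcg/hr
Concentration = 512 mg ÷ 50 mL = 10.24 mg/mL = 10240 mcg/mL
Rate = 167400 mcg/hr ÷ 10240 mcg/mL = 16.34766 mL/hr
Volume infused so far = 16.34766 mL/hr × 0.3 hr = 4.904297 mL
Volume remaining = 50 − 4.904297 = 45.0957 mL
New rate:
Dose = 46.2 mcg/kg/min × 126.8182 kg = 5859 mcg/min
5859 mcg/min × 60 min/hr = 351540 mcg/hr
Rate = 351540 mcg/hr ÷ 10240 mcg/mL = 34.33008 mL/hr
Time remaining = 45.0957 mL ÷ 34.33008 mL/hr = 1.313592 hr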